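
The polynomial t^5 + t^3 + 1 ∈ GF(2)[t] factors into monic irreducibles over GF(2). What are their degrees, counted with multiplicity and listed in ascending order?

Write h(t) = t^5 + t^3 + 1.
Roots in GF(2): h(0) = 1; h(1) = 1.
Complete factorization: h(t) = (t^5 + t^3 + 1).
Factor degrees with multiplicity: 5 = 5.

5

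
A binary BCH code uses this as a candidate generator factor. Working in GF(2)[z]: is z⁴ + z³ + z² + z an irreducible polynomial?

No

Write m(z) = z⁴ + z³ + z² + z.
Check for roots in GF(2): m(0) = 0 → root; m(1) = 0 → root.
m(0) = 0, so (z) divides m(z); m is reducible.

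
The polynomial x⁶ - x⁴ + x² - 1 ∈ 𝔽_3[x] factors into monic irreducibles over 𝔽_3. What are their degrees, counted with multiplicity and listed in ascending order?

1, 1, 2, 2

Write g(x) = x⁶ - x⁴ + x² - 1.
Roots in 𝔽_3: g(0) = 2; g(1) = 0 → root; g(2) = 0 → root.
Linear factors from roots: (x - 1), (x + 1).
Complete factorization: g(x) = (x + 1)·(x - 1)·(x² + x - 1)·(x² - x - 1).
Factor degrees with multiplicity: 1 + 1 + 2 + 2 = 6.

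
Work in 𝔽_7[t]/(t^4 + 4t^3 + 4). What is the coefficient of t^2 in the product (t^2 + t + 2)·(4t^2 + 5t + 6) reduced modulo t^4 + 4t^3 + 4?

Multiply in 𝔽_7[t]: (t^2 + t + 2)·(4t^2 + 5t + 6) = 4t^4 + 2t^3 + 5t^2 + 2t + 5.
Reduce using t^4 ≡ 3t^3 + 3 (mod t^4 + 4t^3 + 4).
Reduced: 5t^2 + 2t + 3.

5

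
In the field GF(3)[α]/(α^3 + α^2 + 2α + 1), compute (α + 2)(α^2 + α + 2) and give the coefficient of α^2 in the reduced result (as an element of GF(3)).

Multiply in GF(3)[α]: (α + 2)·(α^2 + α + 2) = α^3 + α + 1.
Reduce using α^3 ≡ 2α^2 + α + 2 (mod α^3 + α^2 + 2α + 1).
Reduced: 2α^2 + 2α.

2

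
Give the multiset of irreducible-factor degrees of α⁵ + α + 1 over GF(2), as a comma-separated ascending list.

2, 3

Write h(α) = α⁵ + α + 1.
Roots in GF(2): h(0) = 1; h(1) = 1.
Complete factorization: h(α) = (α² + α + 1)·(α³ + α² + 1).
Factor degrees with multiplicity: 2 + 3 = 5.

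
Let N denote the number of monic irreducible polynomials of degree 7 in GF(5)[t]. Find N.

By the necklace-counting formula, N_5(7) = (1/7) Σ_{d|7} μ(7/d)·5^d.
Divisors of 7: 1, 7; μ(7/d) for each: -1, 1.
Σ = − 5^1 + 5^7 = 78120.
N = 78120/7 = 11160.

11160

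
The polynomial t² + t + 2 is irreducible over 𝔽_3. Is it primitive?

Write f(t) = t² + t + 2.
|GF(3^2)^×| = 3^2 − 1 = 8. Prime factorization: 8 = 2^3.
f is primitive ⇔ t has order 8 in GF(3)[t]/(f), i.e. t^(8/q) ≠ 1 for each prime q | 8.
t^(4) mod f = 2.
None equal 1, so t has full order 8; f is primitive.

Yes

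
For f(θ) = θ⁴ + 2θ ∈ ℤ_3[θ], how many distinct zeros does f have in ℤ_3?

2

Evaluate at each of the 3 elements of ℤ_3:
f(0) = 0 → root; f(1) = 0 → root; f(2) = 2.
Roots: {0, 1}.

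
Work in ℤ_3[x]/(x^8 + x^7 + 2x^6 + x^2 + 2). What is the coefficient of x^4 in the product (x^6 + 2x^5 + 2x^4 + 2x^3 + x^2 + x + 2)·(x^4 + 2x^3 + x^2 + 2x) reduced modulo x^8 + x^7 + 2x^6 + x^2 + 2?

Multiply in ℤ_3[x]: (x^6 + 2x^5 + 2x^4 + 2x^3 + x^2 + x + 2)·(x^4 + 2x^3 + x^2 + 2x) = x^10 + x^9 + x^8 + x^7 + 2x^6 + x^3 + x^2 + x.
Reduce using x^8 ≡ 2x^7 + x^6 + 2x^2 + 1 (mod x^8 + x^7 + 2x^6 + x^2 + 2).
Reduced: 2x^7 + x^6 + 2x^4 + x^3 + x + 2.

2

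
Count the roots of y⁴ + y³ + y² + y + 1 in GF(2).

Write P(y) = y⁴ + y³ + y² + y + 1.
Evaluate at each of the 2 elements of GF(2):
P(0) = 1; P(1) = 1.
No element is a root.

0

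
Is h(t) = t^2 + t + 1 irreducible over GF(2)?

Check for roots in GF(2): h(0) = 1; h(1) = 1.
No roots. A degree-2 polynomial over a field with no linear factor is irreducible.

Yes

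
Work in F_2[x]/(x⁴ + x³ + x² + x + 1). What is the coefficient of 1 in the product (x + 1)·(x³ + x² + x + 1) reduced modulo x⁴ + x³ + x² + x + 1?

0

Multiply in F_2[x]: (x + 1)·(x³ + x² + x + 1) = x⁴ + 1.
Reduce using x⁴ ≡ x³ + x² + x + 1 (mod x⁴ + x³ + x² + x + 1).
Reduced: x³ + x² + x.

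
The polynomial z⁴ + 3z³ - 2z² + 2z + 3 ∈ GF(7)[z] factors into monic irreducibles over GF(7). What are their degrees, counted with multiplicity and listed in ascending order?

1, 1, 2

Write h(z) = z⁴ + 3z³ - 2z² + 2z + 3.
Linear factors from roots: (z - 1), (z + 3).
Complete factorization: h(z) = (z + 3)·(z - 1)·(z² + z - 1).
Factor degrees with multiplicity: 1 + 1 + 2 = 4.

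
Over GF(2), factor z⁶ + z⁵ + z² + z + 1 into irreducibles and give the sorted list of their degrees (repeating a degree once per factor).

Write g(z) = z⁶ + z⁵ + z² + z + 1.
Roots in GF(2): g(0) = 1; g(1) = 1.
Complete factorization: g(z) = (z⁶ + z⁵ + z² + z + 1).
Factor degrees with multiplicity: 6 = 6.

6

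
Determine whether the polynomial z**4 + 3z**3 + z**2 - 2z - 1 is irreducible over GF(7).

Write f(z) = z**4 + 3z**3 + z**2 - 2z - 1.
Check for roots in GF(7): f(0) = 6; f(1) = 2; f(2) = 4; f(3) = 3; f(4) = 0 → root; f(5) = 6; f(6) = 0 → root.
f(4) = 0, so (z − 4) divides f(z); f is reducible.

No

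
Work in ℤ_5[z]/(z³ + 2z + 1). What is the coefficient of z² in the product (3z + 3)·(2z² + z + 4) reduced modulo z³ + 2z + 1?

Multiply in ℤ_5[z]: (3z + 3)·(2z² + z + 4) = z³ + 4z² + 2.
Reduce using z³ ≡ 3z + 4 (mod z³ + 2z + 1).
Reduced: 4z² + 3z + 1.

4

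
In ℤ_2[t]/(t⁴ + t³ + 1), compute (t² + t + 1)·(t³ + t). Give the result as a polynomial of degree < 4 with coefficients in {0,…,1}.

Multiply in ℤ_2[t]: (t² + t + 1)·(t³ + t) = t⁵ + t⁴ + t² + t.
Reduce using t⁴ ≡ t³ + 1 (mod t⁴ + t³ + 1).
Reduced: t².

t^2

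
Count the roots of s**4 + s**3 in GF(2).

2

Write P(s) = s**4 + s**3.
Evaluate at each of the 2 elements of GF(2):
P(0) = 0 → root; P(1) = 0 → root.
Roots: {0, 1}.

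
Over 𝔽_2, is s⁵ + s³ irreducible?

Write P(s) = s⁵ + s³.
Check for roots in 𝔽_2: P(0) = 0 → root; P(1) = 0 → root.
P(0) = 0, so (s) divides P(s); P is reducible.

No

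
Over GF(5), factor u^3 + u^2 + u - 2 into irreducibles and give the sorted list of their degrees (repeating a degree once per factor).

Write g(u) = u^3 + u^2 + u - 2.
Roots in GF(5): g(0) = 3; g(1) = 1; g(2) = 2; g(3) = 2; g(4) = 2.
Complete factorization: g(u) = (u^3 + u^2 + u - 2).
Factor degrees with multiplicity: 3 = 3.

3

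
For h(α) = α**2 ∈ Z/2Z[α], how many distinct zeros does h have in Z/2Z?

1

Evaluate at each of the 2 elements of Z/2Z:
h(0) = 0 → root; h(1) = 1.
Roots: {0}.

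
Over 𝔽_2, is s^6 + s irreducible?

No

Write f(s) = s^6 + s.
Check for roots in 𝔽_2: f(0) = 0 → root; f(1) = 0 → root.
f(0) = 0, so (s) divides f(s); f is reducible.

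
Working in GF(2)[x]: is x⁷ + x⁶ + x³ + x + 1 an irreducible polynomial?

Write m(x) = x⁷ + x⁶ + x³ + x + 1.
Check for roots in GF(2): m(0) = 1; m(1) = 1.
No roots, so no linear factors.
Monic irreducibles of degree 2 over GF(2): x² + x + 1.
None of them divide m (all give nonzero remainder).
Monic irreducibles of degree 3 over GF(2): x³ + x + 1, x³ + x² + 1.
None of them divide m (all give nonzero remainder).
No irreducible factor of degree ≤ 3 exists, so m is irreducible over GF(2).

Yes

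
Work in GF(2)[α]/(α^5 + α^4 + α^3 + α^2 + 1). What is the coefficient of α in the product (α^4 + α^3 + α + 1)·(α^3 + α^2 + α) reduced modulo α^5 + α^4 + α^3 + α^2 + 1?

Multiply in GF(2)[α]: (α^4 + α^3 + α + 1)·(α^3 + α^2 + α) = α^7 + α.
Reduce using α^5 ≡ α^4 + α^3 + α^2 + 1 (mod α^5 + α^4 + α^3 + α^2 + 1).
Reduced: α^3 + α^2.

0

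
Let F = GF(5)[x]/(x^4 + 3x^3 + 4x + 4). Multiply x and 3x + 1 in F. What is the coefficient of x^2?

3

Multiply in GF(5)[x]: (x)·(3x + 1) = 3x^2 + x.
Reduced: 3x^2 + x.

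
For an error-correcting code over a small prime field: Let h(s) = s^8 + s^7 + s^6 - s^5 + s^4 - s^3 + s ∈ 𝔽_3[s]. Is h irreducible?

No

Check for roots in 𝔽_3: h(0) = 0 → root; h(1) = 0 → root; h(2) = 0 → root.
h(0) = 0, so (s) divides h(s); h is reducible.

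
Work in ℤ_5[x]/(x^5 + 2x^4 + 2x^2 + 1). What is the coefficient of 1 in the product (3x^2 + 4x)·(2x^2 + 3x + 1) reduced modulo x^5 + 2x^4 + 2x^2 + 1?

Multiply in ℤ_5[x]: (3x^2 + 4x)·(2x^2 + 3x + 1) = x^4 + 2x^3 + 4x.
Reduced: x^4 + 2x^3 + 4x.

0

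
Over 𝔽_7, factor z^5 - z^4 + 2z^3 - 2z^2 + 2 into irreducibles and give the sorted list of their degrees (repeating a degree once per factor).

1, 2, 2

Write h(z) = z^5 - z^4 + 2z^3 - 2z^2 + 2.
Linear factors from roots: (z + 2).
Complete factorization: h(z) = (z + 2)·(z^2 + z - 1)·(z^2 + 3z - 1).
Factor degrees with multiplicity: 1 + 2 + 2 = 5.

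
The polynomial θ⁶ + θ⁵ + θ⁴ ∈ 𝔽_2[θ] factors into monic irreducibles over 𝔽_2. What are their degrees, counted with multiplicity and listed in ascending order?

1, 1, 1, 1, 2

Write f(θ) = θ⁶ + θ⁵ + θ⁴.
Roots in 𝔽_2: f(0) = 0 → root; f(1) = 1.
Linear factors from roots: (θ).
Complete factorization: f(θ) = (θ)^4·(θ² + θ + 1).
Factor degrees with multiplicity: 1 + 1 + 1 + 1 + 2 = 6.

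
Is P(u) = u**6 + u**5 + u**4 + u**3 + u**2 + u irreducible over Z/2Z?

No

Check for roots in Z/2Z: P(0) = 0 → root; P(1) = 0 → root.
P(0) = 0, so (u) divides P(u); P is reducible.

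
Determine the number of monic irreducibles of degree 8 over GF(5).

48750

x^(5^8) − x is the product of all monic irreducibles of degree dividing 8; Möbius inversion gives N = (1/8) Σ μ(8/d)·5^d.
Divisors of 8: 1, 2, 4, 8; μ(8/d) for each: 0, 0, -1, 1.
Σ = − 5^4 + 5^8 = 390000.
N = 390000/8 = 48750.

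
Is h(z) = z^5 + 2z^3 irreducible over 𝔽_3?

No

Check for roots in 𝔽_3: h(0) = 0 → root; h(1) = 0 → root; h(2) = 0 → root.
h(0) = 0, so (z) divides h(z); h is reducible.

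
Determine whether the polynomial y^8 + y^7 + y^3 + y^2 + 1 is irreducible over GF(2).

Write f(y) = y^8 + y^7 + y^3 + y^2 + 1.
Check for roots in GF(2): f(0) = 1; f(1) = 1.
No roots, so no linear factors.
Monic irreducibles of degree 2 over GF(2): y^2 + y + 1.
None of them divide f (all give nonzero remainder).
Monic irreducibles of degree 3 over GF(2): y^3 + y + 1, y^3 + y^2 + 1.
None of them divide f (all give nonzero remainder).
Monic irreducibles of degree 4 over GF(2): y^4 + y + 1, y^4 + y^3 + 1, y^4 + y^3 + y^2 + y + 1.
None of them divide f (all give nonzero remainder).
No irreducible factor of degree ≤ 4 exists, so f is irreducible over GF(2).

Yes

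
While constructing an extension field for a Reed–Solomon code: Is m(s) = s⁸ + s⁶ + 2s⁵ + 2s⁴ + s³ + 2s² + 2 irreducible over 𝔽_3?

Yes

Check for roots in 𝔽_3: m(0) = 2; m(1) = 2; m(2) = 2.
No roots, so no linear factors.
Monic irreducibles of degree 2 over GF(3): s² + 1, s² + s + 2, s² + 2s + 2.
None of them divide m (all give nonzero remainder).
Degree-3 irreducible divisors: test the 8 monic irreducibles of degree 3 over GF(3).
None of them divide m (all give nonzero remainder).
Degree-4 irreducible divisors: test the 18 monic irreducibles of degree 4 over GF(3).
None of them divide m (all give nonzero remainder).
No irreducible factor of degree ≤ 4 exists, so m is irreducible over GF(3).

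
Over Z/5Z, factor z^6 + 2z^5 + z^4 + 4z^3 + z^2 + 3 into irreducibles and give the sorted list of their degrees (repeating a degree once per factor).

1, 1, 1, 1, 2

Write g(z) = z^6 + 2z^5 + z^4 + 4z^3 + z^2 + 3.
Roots in Z/5Z: g(0) = 3; g(1) = 2; g(2) = 3; g(3) = 1; g(4) = 0 → root.
Linear factors from roots: (z + 1).
Complete factorization: g(z) = (z + 1)^4·(z^2 + 3z + 3).
Factor degrees with multiplicity: 1 + 1 + 1 + 1 + 2 = 6.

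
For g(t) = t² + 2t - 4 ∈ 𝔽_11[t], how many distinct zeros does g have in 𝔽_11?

Evaluate at each of the 11 elements of 𝔽_11:
g(0) = 7; g(1) = 10; g(2) = 4; g(3) = 0 → root; g(4) = 9; g(5) = 9; g(6) = 0 → root; g(7) = 4; g(8) = 10; g(9) = 7; g(10) = 6.
Roots: {3, 6}.

2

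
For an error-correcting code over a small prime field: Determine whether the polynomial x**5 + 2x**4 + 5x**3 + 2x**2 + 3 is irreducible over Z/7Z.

Yes

Write P(x) = x**5 + 2x**4 + 5x**3 + 2x**2 + 3.
Check for roots in Z/7Z: P(0) = 3; P(1) = 6; P(2) = 3; P(3) = 1; P(4) = 1; P(5) = 6; P(6) = 1.
No roots, so no linear factors.
Degree-2 irreducible divisors: test the 21 monic irreducibles of degree 2 over GF(7).
None of them divide P (all give nonzero remainder).
No irreducible factor of degree ≤ 2 exists, so P is irreducible over GF(7).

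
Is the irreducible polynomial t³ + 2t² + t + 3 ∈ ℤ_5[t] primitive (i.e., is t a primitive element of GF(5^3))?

Write f(t) = t³ + 2t² + t + 3.
|GF(5^3)^×| = 5^3 − 1 = 124. Prime factorization: 124 = 2^2·31.
f is primitive ⇔ t has order 124 in GF(5)[t]/(f), i.e. t^(124/q) ≠ 1 for each prime q | 124.
t^(62) mod f = 4.
t^(4) mod f = 3t² + 4t + 1.
None equal 1, so t has full order 124; f is primitive.

Yes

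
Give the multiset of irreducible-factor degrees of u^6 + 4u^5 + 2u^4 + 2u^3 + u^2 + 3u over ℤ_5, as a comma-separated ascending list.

Write h(u) = u^6 + 4u^5 + 2u^4 + 2u^3 + u^2 + 3u.
Roots in ℤ_5: h(0) = 0 → root; h(1) = 3; h(2) = 0 → root; h(3) = 0 → root; h(4) = 0 → root.
Linear factors from roots: (u), (u + 3), (u + 2), (u + 1).
Complete factorization: h(u) = (u)·(u + 1)·(u + 2)·(u + 3)·(u^2 + 3u + 3).
Factor degrees with multiplicity: 1 + 1 + 1 + 1 + 2 = 6.

1, 1, 1, 1, 2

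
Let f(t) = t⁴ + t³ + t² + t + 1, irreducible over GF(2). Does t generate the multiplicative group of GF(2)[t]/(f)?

No

|GF(2^4)^×| = 2^4 − 1 = 15. Prime factorization: 15 = 3·5.
f is primitive ⇔ t has order 15 in GF(2)[t]/(f), i.e. t^(15/q) ≠ 1 for each prime q | 15.
t^(5) mod f = 1
t^(3) mod f = t³.
Since t^(5) = 1, the order of t divides 5 < 15; not primitive.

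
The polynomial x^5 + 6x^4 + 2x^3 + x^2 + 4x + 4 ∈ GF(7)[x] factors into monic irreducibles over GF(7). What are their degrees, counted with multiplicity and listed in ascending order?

5

Write g(x) = x^5 + 6x^4 + 2x^3 + x^2 + 4x + 4.
Complete factorization: g(x) = (x^5 + 6x^4 + 2x^3 + x^2 + 4x + 4).
Factor degrees with multiplicity: 5 = 5.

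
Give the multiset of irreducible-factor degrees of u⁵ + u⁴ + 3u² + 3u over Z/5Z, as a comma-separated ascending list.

1, 1, 1, 2

Write f(u) = u⁵ + u⁴ + 3u² + 3u.
Roots in Z/5Z: f(0) = 0 → root; f(1) = 3; f(2) = 1; f(3) = 0 → root; f(4) = 0 → root.
Linear factors from roots: (u), (u + 2), (u + 1).
Complete factorization: f(u) = (u)·(u + 1)·(u + 2)·(u² + 3u + 4).
Factor degrees with multiplicity: 1 + 1 + 1 + 2 = 5.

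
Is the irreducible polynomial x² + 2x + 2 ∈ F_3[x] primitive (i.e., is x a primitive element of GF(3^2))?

Write f(x) = x² + 2x + 2.
|GF(3^2)^×| = 3^2 − 1 = 8. Prime factorization: 8 = 2^3.
f is primitive ⇔ x has order 8 in GF(3)[x]/(f), i.e. x^(8/q) ≠ 1 for each prime q | 8.
x^(4) mod f = 2.
None equal 1, so x has full order 8; f is primitive.

Yes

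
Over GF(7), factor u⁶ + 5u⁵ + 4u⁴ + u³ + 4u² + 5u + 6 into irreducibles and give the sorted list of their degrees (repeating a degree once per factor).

Write f(u) = u⁶ + 5u⁵ + 4u⁴ + u³ + 4u² + 5u + 6.
Linear factors from roots: (u + 4), (u + 2).
Complete factorization: f(u) = (u + 2)·(u + 4)·(u⁴ + 6u³ + 2u² + 4u + 6).
Factor degrees with multiplicity: 1 + 1 + 4 = 6.

1, 1, 4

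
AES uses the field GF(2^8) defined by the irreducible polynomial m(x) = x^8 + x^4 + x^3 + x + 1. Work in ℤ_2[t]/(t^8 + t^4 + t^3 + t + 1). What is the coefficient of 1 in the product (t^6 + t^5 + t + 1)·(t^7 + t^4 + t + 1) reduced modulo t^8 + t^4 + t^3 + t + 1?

0

Multiply in ℤ_2[t]: (t^6 + t^5 + t + 1)·(t^7 + t^4 + t + 1) = t^13 + t^12 + t^10 + t^9 + t^8 + t^4 + t^2 + 1.
Reduce using t^8 ≡ t^4 + t^3 + t + 1 (mod t^8 + t^4 + t^3 + t + 1).
Reduced: t^7 + t^5 + t^4 + t.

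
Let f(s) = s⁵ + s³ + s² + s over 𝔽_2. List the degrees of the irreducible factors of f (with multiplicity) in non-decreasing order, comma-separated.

Roots in 𝔽_2: f(0) = 0 → root; f(1) = 0 → root.
Linear factors from roots: (s), (s + 1).
Complete factorization: f(s) = (s)·(s + 1)·(s³ + s² + 1).
Factor degrees with multiplicity: 1 + 1 + 3 = 5.

1, 1, 3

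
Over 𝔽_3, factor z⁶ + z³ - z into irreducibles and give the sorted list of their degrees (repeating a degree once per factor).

1, 2, 3

Write f(z) = z⁶ + z³ - z.
Roots in 𝔽_3: f(0) = 0 → root; f(1) = 1; f(2) = 1.
Linear factors from roots: (z).
Complete factorization: f(z) = (z)·(z² - z - 1)·(z³ + z² - z + 1).
Factor degrees with multiplicity: 1 + 2 + 3 = 6.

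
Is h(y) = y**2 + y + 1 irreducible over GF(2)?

Yes

Check for roots in GF(2): h(0) = 1; h(1) = 1.
No roots. A degree-2 polynomial over a field with no linear factor is irreducible.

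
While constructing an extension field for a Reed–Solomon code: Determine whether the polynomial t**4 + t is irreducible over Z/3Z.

No

Write P(t) = t**4 + t.
Check for roots in Z/3Z: P(0) = 0 → root; P(1) = 2; P(2) = 0 → root.
P(0) = 0, so (t) divides P(t); P is reducible.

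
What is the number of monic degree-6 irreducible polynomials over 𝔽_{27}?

By the necklace-counting formula, N_27(6) = (1/6) Σ_{d|6} μ(6/d)·27^d.
Divisors of 6: 1, 2, 3, 6; μ(6/d) for each: 1, -1, -1, 1.
Σ = 27^1 − 27^2 − 27^3 + 27^6 = 387400104.
N = 387400104/6 = 64566684.

64566684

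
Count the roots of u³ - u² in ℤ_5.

Write g(u) = u³ - u².
Evaluate at each of the 5 elements of ℤ_5:
g(0) = 0 → root; g(1) = 0 → root; g(2) = 4; g(3) = 3; g(4) = 3.
Roots: {0, 1}.

2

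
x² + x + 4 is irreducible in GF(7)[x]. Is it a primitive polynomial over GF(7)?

Write f(x) = x² + x + 4.
|GF(7^2)^×| = 7^2 − 1 = 48. Prime factorization: 48 = 2^4·3.
f is primitive ⇔ x has order 48 in GF(7)[x]/(f), i.e. x^(48/q) ≠ 1 for each prime q | 48.
x^(24) mod f = 1
x^(16) mod f = 2.
Since x^(24) = 1, the order of x divides 24 < 48; not primitive.

No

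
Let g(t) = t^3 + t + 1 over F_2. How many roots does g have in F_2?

0

Evaluate at each of the 2 elements of F_2:
g(0) = 1; g(1) = 1.
No element is a root.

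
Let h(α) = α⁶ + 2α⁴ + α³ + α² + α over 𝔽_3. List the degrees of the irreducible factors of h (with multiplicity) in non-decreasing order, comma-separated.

1, 1, 2, 2

Roots in 𝔽_3: h(0) = 0 → root; h(1) = 0 → root; h(2) = 2.
Linear factors from roots: (α), (α + 2).
Complete factorization: h(α) = (α)·(α + 2)·(α² + 1)·(α² + α + 2).
Factor degrees with multiplicity: 1 + 1 + 2 + 2 = 6.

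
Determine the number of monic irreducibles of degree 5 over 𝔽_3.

48

x^(3^5) − x is the product of all monic irreducibles of degree dividing 5; Möbius inversion gives N = (1/5) Σ μ(5/d)·3^d.
Divisors of 5: 1, 5; μ(5/d) for each: -1, 1.
Σ = − 3^1 + 3^5 = 240.
N = 240/5 = 48.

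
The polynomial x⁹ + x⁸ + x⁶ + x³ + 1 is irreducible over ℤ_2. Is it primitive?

No

Write f(x) = x⁹ + x⁸ + x⁶ + x³ + 1.
|GF(2^9)^×| = 2^9 − 1 = 511. Prime factorization: 511 = 7·73.
f is primitive ⇔ x has order 511 in GF(2)[x]/(f), i.e. x^(511/q) ≠ 1 for each prime q | 511.
x^(73) mod f = 1
x^(7) mod f = x⁷.
Since x^(73) = 1, the order of x divides 73 < 511; not primitive.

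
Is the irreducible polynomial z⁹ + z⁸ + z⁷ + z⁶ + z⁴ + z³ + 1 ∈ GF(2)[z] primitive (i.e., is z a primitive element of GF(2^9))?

Write f(z) = z⁹ + z⁸ + z⁷ + z⁶ + z⁴ + z³ + 1.
|GF(2^9)^×| = 2^9 − 1 = 511. Prime factorization: 511 = 7·73.
f is primitive ⇔ z has order 511 in GF(2)[z]/(f), i.e. z^(511/q) ≠ 1 for each prime q | 511.
z^(73) mod f = z⁸ + z⁷ + z⁶ + z³ + z + 1.
z^(7) mod f = z⁷.
None equal 1, so z has full order 511; f is primitive.

Yes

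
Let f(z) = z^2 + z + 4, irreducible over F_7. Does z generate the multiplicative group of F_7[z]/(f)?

|GF(7^2)^×| = 7^2 − 1 = 48. Prime factorization: 48 = 2^4·3.
f is primitive ⇔ z has order 48 in GF(7)[z]/(f), i.e. z^(48/q) ≠ 1 for each prime q | 48.
z^(24) mod f = 1
z^(16) mod f = 2.
Since z^(24) = 1, the order of z divides 24 < 48; not primitive.

No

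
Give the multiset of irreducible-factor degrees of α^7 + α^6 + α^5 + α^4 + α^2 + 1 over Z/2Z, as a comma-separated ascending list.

1, 1, 2, 3

Write f(α) = α^7 + α^6 + α^5 + α^4 + α^2 + 1.
Roots in Z/2Z: f(0) = 1; f(1) = 0 → root.
Linear factors from roots: (α + 1).
Complete factorization: f(α) = (α + 1)^2·(α^2 + α + 1)·(α^3 + α + 1).
Factor degrees with multiplicity: 1 + 1 + 2 + 3 = 7.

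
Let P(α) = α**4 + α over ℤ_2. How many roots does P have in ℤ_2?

Evaluate at each of the 2 elements of ℤ_2:
P(0) = 0 → root; P(1) = 0 → root.
Roots: {0, 1}.

2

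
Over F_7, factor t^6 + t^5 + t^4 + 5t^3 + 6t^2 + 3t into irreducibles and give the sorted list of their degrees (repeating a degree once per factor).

1, 1, 2, 2

Write h(t) = t^6 + t^5 + t^4 + 5t^3 + 6t^2 + 3t.
Linear factors from roots: (t), (t + 5).
Complete factorization: h(t) = (t)·(t + 5)·(t^2 + 4t + 5)·(t^2 + 6t + 6).
Factor degrees with multiplicity: 1 + 1 + 2 + 2 = 6.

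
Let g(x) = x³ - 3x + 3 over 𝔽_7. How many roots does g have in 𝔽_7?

Evaluate at each of the 7 elements of 𝔽_7:
g(0) = 3; g(1) = 1; g(2) = 5; g(3) = 0 → root; g(4) = 6; g(5) = 1; g(6) = 5.
Roots: {3}.

1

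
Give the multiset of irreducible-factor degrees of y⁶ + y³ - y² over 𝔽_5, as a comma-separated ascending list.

Write f(y) = y⁶ + y³ - y².
Roots in 𝔽_5: f(0) = 0 → root; f(1) = 1; f(2) = 3; f(3) = 2; f(4) = 4.
Linear factors from roots: (y).
Complete factorization: f(y) = (y)^2·(y⁴ + y - 1).
Factor degrees with multiplicity: 1 + 1 + 4 = 6.

1, 1, 4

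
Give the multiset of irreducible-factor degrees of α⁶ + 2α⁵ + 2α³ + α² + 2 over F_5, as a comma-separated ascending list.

Write f(α) = α⁶ + 2α⁵ + 2α³ + α² + 2.
Roots in F_5: f(0) = 2; f(1) = 3; f(2) = 0 → root; f(3) = 0 → root; f(4) = 0 → root.
Linear factors from roots: (α + 3), (α + 2), (α + 1).
Complete factorization: f(α) = (α + 1)·(α + 2)·(α + 3)^2·(α² + 3α + 4).
Factor degrees with multiplicity: 1 + 1 + 1 + 1 + 2 = 6.

1, 1, 1, 1, 2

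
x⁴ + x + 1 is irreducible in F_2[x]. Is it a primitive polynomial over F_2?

Yes

Write f(x) = x⁴ + x + 1.
|GF(2^4)^×| = 2^4 − 1 = 15. Prime factorization: 15 = 3·5.
f is primitive ⇔ x has order 15 in GF(2)[x]/(f), i.e. x^(15/q) ≠ 1 for each prime q | 15.
x^(5) mod f = x² + x.
x^(3) mod f = x³.
None equal 1, so x has full order 15; f is primitive.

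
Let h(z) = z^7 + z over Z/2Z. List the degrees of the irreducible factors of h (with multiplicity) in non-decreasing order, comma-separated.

1, 1, 1, 2, 2

Roots in Z/2Z: h(0) = 0 → root; h(1) = 0 → root.
Linear factors from roots: (z), (z + 1).
Complete factorization: h(z) = (z)·(z + 1)^2·(z^2 + z + 1)^2.
Factor degrees with multiplicity: 1 + 1 + 1 + 2 + 2 = 7.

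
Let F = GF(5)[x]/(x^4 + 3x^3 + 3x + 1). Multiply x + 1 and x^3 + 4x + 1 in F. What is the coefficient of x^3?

3

Multiply in GF(5)[x]: (x + 1)·(x^3 + 4x + 1) = x^4 + x^3 + 4x^2 + 1.
Reduce using x^4 ≡ 2x^3 + 2x + 4 (mod x^4 + 3x^3 + 3x + 1).
Reduced: 3x^3 + 4x^2 + 2x.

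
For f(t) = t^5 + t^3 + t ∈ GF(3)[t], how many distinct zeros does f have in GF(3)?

Evaluate at each of the 3 elements of GF(3):
f(0) = 0 → root; f(1) = 0 → root; f(2) = 0 → root.
Roots: {0, 1, 2}.

3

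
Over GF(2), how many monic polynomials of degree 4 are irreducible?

3

By the necklace-counting formula, N_2(4) = (1/4) Σ_{d|4} μ(4/d)·2^d.
Divisors of 4: 1, 2, 4; μ(4/d) for each: 0, -1, 1.
Σ = − 2^2 + 2^4 = 12.
N = 12/4 = 3.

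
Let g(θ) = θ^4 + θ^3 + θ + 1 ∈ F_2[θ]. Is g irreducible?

Check for roots in F_2: g(0) = 1; g(1) = 0 → root.
g(1) = 0, so (θ − 1) divides g(θ); g is reducible.

No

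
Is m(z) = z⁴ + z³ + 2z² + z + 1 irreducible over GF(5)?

Check for roots in GF(5): m(0) = 1; m(1) = 1; m(2) = 0 → root; m(3) = 0 → root; m(4) = 2.
m(2) = 0, so (z − 2) divides m(z); m is reducible.

No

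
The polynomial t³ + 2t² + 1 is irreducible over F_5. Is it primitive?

Write f(t) = t³ + 2t² + 1.
|GF(5^3)^×| = 5^3 − 1 = 124. Prime factorization: 124 = 2^2·31.
f is primitive ⇔ t has order 124 in GF(5)[t]/(f), i.e. t^(124/q) ≠ 1 for each prime q | 124.
t^(62) mod f = 1
t^(4) mod f = 4t² + 4t + 2.
Since t^(62) = 1, the order of t divides 62 < 124; not primitive.

No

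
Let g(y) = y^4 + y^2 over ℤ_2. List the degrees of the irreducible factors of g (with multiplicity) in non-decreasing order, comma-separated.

1, 1, 1, 1

Roots in ℤ_2: g(0) = 0 → root; g(1) = 0 → root.
Linear factors from roots: (y), (y + 1).
Complete factorization: g(y) = (y)^2·(y + 1)^2.
Factor degrees with multiplicity: 1 + 1 + 1 + 1 = 4.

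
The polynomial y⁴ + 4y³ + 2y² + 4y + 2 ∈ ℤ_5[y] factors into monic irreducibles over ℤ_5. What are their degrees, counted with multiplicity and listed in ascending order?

4

Write f(y) = y⁴ + 4y³ + 2y² + 4y + 2.
Roots in ℤ_5: f(0) = 2; f(1) = 3; f(2) = 1; f(3) = 1; f(4) = 2.
Complete factorization: f(y) = (y⁴ + 4y³ + 2y² + 4y + 2).
Factor degrees with multiplicity: 4 = 4.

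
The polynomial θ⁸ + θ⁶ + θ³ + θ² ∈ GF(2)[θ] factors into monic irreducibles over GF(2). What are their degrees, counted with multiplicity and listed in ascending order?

Write h(θ) = θ⁸ + θ⁶ + θ³ + θ².
Roots in GF(2): h(0) = 0 → root; h(1) = 0 → root.
Linear factors from roots: (θ), (θ + 1).
Complete factorization: h(θ) = (θ + 1)·(θ)^2·(θ² + θ + 1)·(θ³ + θ + 1).
Factor degrees with multiplicity: 1 + 1 + 1 + 2 + 3 = 8.

1, 1, 1, 2, 3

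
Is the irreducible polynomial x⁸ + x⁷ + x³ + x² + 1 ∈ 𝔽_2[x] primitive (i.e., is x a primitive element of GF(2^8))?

Write f(x) = x⁸ + x⁷ + x³ + x² + 1.
|GF(2^8)^×| = 2^8 − 1 = 255. Prime factorization: 255 = 3·5·17.
f is primitive ⇔ x has order 255 in GF(2)[x]/(f), i.e. x^(255/q) ≠ 1 for each prime q | 255.
x^(85) mod f = x⁶ + x³ + x² + x.
x^(51) mod f = x⁵ + x⁴ + x² + 1.
x^(15) mod f = x⁷ + x⁶ + x⁴ + x³.
None equal 1, so x has full order 255; f is primitive.

Yes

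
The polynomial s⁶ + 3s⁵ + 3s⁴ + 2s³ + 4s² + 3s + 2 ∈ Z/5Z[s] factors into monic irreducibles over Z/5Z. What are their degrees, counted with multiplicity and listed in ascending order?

Write g(s) = s⁶ + 3s⁵ + 3s⁴ + 2s³ + 4s² + 3s + 2.
Roots in Z/5Z: g(0) = 2; g(1) = 3; g(2) = 3; g(3) = 2; g(4) = 2.
Complete factorization: g(s) = (s⁶ + 3s⁵ + 3s⁴ + 2s³ + 4s² + 3s + 2).
Factor degrees with multiplicity: 6 = 6.

6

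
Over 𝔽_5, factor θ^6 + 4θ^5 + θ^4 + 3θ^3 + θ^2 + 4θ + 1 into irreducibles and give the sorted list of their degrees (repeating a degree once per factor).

1, 1, 1, 1, 2

Write h(θ) = θ^6 + 4θ^5 + θ^4 + 3θ^3 + θ^2 + 4θ + 1.
Roots in 𝔽_5: h(0) = 1; h(1) = 0 → root; h(2) = 0 → root; h(3) = 0 → root; h(4) = 3.
Linear factors from roots: (θ + 4), (θ + 3), (θ + 2).
Complete factorization: h(θ) = (θ + 2)·(θ + 3)·(θ + 4)^2·(θ^2 + θ + 1).
Factor degrees with multiplicity: 1 + 1 + 1 + 1 + 2 = 6.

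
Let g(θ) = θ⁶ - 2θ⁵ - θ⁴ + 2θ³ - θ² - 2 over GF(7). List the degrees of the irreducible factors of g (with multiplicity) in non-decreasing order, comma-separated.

Complete factorization: g(θ) = (θ³ + 2θ + 1)·(θ³ - 2θ² - 3θ - 2).
Factor degrees with multiplicity: 3 + 3 = 6.

3, 3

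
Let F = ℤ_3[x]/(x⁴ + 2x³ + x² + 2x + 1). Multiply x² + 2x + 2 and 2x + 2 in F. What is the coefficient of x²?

Multiply in ℤ_3[x]: (x² + 2x + 2)·(2x + 2) = 2x³ + 2x + 1.
Reduced: 2x³ + 2x + 1.

0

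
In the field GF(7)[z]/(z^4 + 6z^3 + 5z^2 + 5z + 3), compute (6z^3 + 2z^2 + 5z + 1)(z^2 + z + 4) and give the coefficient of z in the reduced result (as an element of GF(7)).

Multiply in GF(7)[z]: (6z^3 + 2z^2 + 5z + 1)·(z^2 + z + 4) = 6z^5 + z^4 + 3z^3 + 4.
Reduce using z^4 ≡ z^3 + 2z^2 + 2z + 4 (mod z^4 + 6z^3 + 5z^2 + 5z + 3).
Reduced: z^3 + 5z^2 + 3z + 4.

3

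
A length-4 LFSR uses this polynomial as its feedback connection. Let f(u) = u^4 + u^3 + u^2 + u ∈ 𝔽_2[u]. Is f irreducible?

No

Check for roots in 𝔽_2: f(0) = 0 → root; f(1) = 0 → root.
f(0) = 0, so (u) divides f(u); f is reducible.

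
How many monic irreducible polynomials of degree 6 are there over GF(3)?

116

Gauss's count: N_{3}(6) = (1/6) Σ_{d|6} μ(6/d)·3^d.
Divisors of 6: 1, 2, 3, 6; μ(6/d) for each: 1, -1, -1, 1.
Σ = 3^1 − 3^2 − 3^3 + 3^6 = 696.
N = 696/6 = 116.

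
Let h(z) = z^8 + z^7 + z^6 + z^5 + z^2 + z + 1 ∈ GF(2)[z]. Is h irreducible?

Yes

Check for roots in GF(2): h(0) = 1; h(1) = 1.
No roots, so no linear factors.
Monic irreducibles of degree 2 over GF(2): z^2 + z + 1.
None of them divide h (all give nonzero remainder).
Monic irreducibles of degree 3 over GF(2): z^3 + z + 1, z^3 + z^2 + 1.
None of them divide h (all give nonzero remainder).
Monic irreducibles of degree 4 over GF(2): z^4 + z + 1, z^4 + z^3 + 1, z^4 + z^3 + z^2 + z + 1.
None of them divide h (all give nonzero remainder).
No irreducible factor of degree ≤ 4 exists, so h is irreducible over GF(2).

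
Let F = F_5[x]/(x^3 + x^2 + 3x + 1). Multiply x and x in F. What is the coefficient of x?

0

Multiply in F_5[x]: (x)·(x) = x^2.
Reduced: x^2.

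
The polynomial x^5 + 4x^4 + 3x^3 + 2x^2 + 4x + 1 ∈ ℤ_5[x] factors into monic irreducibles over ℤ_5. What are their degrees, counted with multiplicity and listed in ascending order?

Write g(x) = x^5 + 4x^4 + 3x^3 + 2x^2 + 4x + 1.
Roots in ℤ_5: g(0) = 1; g(1) = 0 → root; g(2) = 2; g(3) = 4; g(4) = 4.
Linear factors from roots: (x + 4).
Complete factorization: g(x) = (x + 4)·(x^2 + x + 2)·(x^2 + 4x + 2).
Factor degrees with multiplicity: 1 + 2 + 2 = 5.

1, 2, 2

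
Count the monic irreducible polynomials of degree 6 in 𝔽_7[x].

The number of monic irreducibles of degree 6 over GF(7) is (1/6)·Σ_{d∣6} μ(6/d) 7^d.
Divisors of 6: 1, 2, 3, 6; μ(6/d) for each: 1, -1, -1, 1.
Σ = 7^1 − 7^2 − 7^3 + 7^6 = 117264.
N = 117264/6 = 19544.

19544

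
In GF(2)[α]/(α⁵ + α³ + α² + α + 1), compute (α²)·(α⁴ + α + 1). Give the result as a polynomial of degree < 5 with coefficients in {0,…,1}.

Multiply in GF(2)[α]: (α²)·(α⁴ + α + 1) = α⁶ + α³ + α².
Reduce using α⁵ ≡ α³ + α² + α + 1 (mod α⁵ + α³ + α² + α + 1).
Reduced: α⁴ + α.

α^4 + α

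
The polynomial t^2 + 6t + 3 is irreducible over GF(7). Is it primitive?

Write f(t) = t^2 + 6t + 3.
|GF(7^2)^×| = 7^2 − 1 = 48. Prime factorization: 48 = 2^4·3.
f is primitive ⇔ t has order 48 in GF(7)[t]/(f), i.e. t^(48/q) ≠ 1 for each prime q | 48.
t^(24) mod f = 6.
t^(16) mod f = 2.
None equal 1, so t has full order 48; f is primitive.

Yes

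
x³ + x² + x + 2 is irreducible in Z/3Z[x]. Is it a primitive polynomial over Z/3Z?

No

Write f(x) = x³ + x² + x + 2.
|GF(3^3)^×| = 3^3 − 1 = 26. Prime factorization: 26 = 2·13.
f is primitive ⇔ x has order 26 in GF(3)[x]/(f), i.e. x^(26/q) ≠ 1 for each prime q | 26.
x^(13) mod f = 1
x^(2) mod f = x².
Since x^(13) = 1, the order of x divides 13 < 26; not primitive.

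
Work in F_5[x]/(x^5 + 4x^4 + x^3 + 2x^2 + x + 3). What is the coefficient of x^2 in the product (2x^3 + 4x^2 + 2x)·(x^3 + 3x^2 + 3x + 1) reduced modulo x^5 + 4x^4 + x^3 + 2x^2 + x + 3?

Multiply in F_5[x]: (2x^3 + 4x^2 + 2x)·(x^3 + 3x^2 + 3x + 1) = 2x^6 + 2x.
Reduce using x^5 ≡ x^4 + 4x^3 + 3x^2 + 4x + 2 (mod x^5 + 4x^4 + x^3 + 2x^2 + x + 3).
Reduced: 4x^3 + 4x^2 + 4x + 4.

4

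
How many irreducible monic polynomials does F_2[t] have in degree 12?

335

Gauss's count: N_{2}(12) = (1/12) Σ_{d|12} μ(12/d)·2^d.
Divisors of 12: 1, 2, 3, 4, 6, 12; μ(12/d) for each: 0, 1, 0, -1, -1, 1.
Σ = 2^2 − 2^4 − 2^6 + 2^12 = 4020.
N = 4020/12 = 335.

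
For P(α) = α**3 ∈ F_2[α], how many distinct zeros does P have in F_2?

Evaluate at each of the 2 elements of F_2:
P(0) = 0 → root; P(1) = 1.
Roots: {0}.

1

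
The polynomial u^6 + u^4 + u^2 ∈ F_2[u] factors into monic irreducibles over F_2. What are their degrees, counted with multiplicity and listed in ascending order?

Write f(u) = u^6 + u^4 + u^2.
Roots in F_2: f(0) = 0 → root; f(1) = 1.
Linear factors from roots: (u).
Complete factorization: f(u) = (u)^2·(u^2 + u + 1)^2.
Factor degrees with multiplicity: 1 + 1 + 2 + 2 = 6.

1, 1, 2, 2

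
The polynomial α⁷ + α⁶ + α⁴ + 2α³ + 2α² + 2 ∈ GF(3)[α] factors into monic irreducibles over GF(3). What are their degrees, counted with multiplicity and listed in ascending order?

1, 1, 1, 2, 2

Write f(α) = α⁷ + α⁶ + α⁴ + 2α³ + 2α² + 2.
Roots in GF(3): f(0) = 2; f(1) = 0 → root; f(2) = 0 → root.
Linear factors from roots: (α + 2), (α + 1).
Complete factorization: f(α) = (α + 1)·(α + 2)^2·(α² + 1)·(α² + 2α + 2).
Factor degrees with multiplicity: 1 + 1 + 1 + 2 + 2 = 7.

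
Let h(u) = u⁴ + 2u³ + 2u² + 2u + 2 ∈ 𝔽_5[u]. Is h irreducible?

Check for roots in 𝔽_5: h(0) = 2; h(1) = 4; h(2) = 1; h(3) = 1; h(4) = 1.
No roots, so no linear factors.
Degree-2 irreducible divisors: test the 10 monic irreducibles of degree 2 over GF(5).
None of them divide h (all give nonzero remainder).
No irreducible factor of degree ≤ 2 exists, so h is irreducible over GF(5).

Yes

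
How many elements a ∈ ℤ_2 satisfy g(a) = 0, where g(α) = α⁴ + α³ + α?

Evaluate at each of the 2 elements of ℤ_2:
g(0) = 0 → root; g(1) = 1.
Roots: {0}.

1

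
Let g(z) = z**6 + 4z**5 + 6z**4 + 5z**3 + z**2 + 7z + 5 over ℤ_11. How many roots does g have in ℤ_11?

Evaluate at each of the 11 elements of ℤ_11:
g(0) = 5; g(1) = 7; g(2) = 10; g(3) = 3; g(4) = 10; g(5) = 5; g(6) = 8; g(7) = 10; g(8) = 2; g(9) = 9; g(10) = 8.
No element is a root.

0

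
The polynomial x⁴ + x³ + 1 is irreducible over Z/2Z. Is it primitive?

Write f(x) = x⁴ + x³ + 1.
|GF(2^4)^×| = 2^4 − 1 = 15. Prime factorization: 15 = 3·5.
f is primitive ⇔ x has order 15 in GF(2)[x]/(f), i.e. x^(15/q) ≠ 1 for each prime q | 15.
x^(5) mod f = x³ + x + 1.
x^(3) mod f = x³.
None equal 1, so x has full order 15; f is primitive.

Yes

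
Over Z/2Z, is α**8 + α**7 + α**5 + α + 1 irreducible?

Write g(α) = α**8 + α**7 + α**5 + α + 1.
Check for roots in Z/2Z: g(0) = 1; g(1) = 1.
No roots, so no linear factors.
Monic irreducibles of degree 2 over GF(2): α**2 + α + 1.
None of them divide g (all give nonzero remainder).
Monic irreducibles of degree 3 over GF(2): α**3 + α + 1, α**3 + α**2 + 1.
None of them divide g (all give nonzero remainder).
Monic irreducibles of degree 4 over GF(2): α**4 + α + 1, α**4 + α**3 + 1, α**4 + α**3 + α**2 + α + 1.
None of them divide g (all give nonzero remainder).
No irreducible factor of degree ≤ 4 exists, so g is irreducible over GF(2).

Yes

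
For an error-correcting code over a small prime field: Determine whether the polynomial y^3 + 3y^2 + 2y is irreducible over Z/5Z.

No

Write h(y) = y^3 + 3y^2 + 2y.
Check for roots in Z/5Z: h(0) = 0 → root; h(1) = 1; h(2) = 4; h(3) = 0 → root; h(4) = 0 → root.
h(0) = 0, so (y) divides h(y); h is reducible.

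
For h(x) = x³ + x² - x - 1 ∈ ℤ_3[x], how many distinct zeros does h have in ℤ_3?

Evaluate at each of the 3 elements of ℤ_3:
h(0) = 2; h(1) = 0 → root; h(2) = 0 → root.
Roots: {1, 2}.

2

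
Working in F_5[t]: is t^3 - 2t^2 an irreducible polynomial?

Write g(t) = t^3 - 2t^2.
Check for roots in F_5: g(0) = 0 → root; g(1) = 4; g(2) = 0 → root; g(3) = 4; g(4) = 2.
g(0) = 0, so (t) divides g(t); g is reducible.

No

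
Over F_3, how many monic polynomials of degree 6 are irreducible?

The number of monic irreducibles of degree 6 over GF(3) is (1/6)·Σ_{d∣6} μ(6/d) 3^d.
Divisors of 6: 1, 2, 3, 6; μ(6/d) for each: 1, -1, -1, 1.
Σ = 3^1 − 3^2 − 3^3 + 3^6 = 696.
N = 696/6 = 116.

116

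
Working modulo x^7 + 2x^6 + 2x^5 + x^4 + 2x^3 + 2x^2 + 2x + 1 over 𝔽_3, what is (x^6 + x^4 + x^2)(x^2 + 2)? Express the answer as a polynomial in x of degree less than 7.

2x^6 + 2x^3 + x^2 + 2

Multiply in 𝔽_3[x]: (x^6 + x^4 + x^2)·(x^2 + 2) = x^8 + 2x^2.
Reduce using x^7 ≡ x^6 + x^5 + 2x^4 + x^3 + x^2 + x + 2 (mod x^7 + 2x^6 + 2x^5 + x^4 + 2x^3 + 2x^2 + 2x + 1).
Reduced: 2x^6 + 2x^3 + x^2 + 2.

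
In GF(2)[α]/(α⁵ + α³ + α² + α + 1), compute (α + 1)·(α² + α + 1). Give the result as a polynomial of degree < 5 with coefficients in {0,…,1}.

α^3 + 1

Multiply in GF(2)[α]: (α + 1)·(α² + α + 1) = α³ + 1.
Reduced: α³ + 1.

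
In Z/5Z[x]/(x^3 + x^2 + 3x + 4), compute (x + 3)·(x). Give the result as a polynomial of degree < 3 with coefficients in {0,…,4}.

Multiply in Z/5Z[x]: (x + 3)·(x) = x^2 + 3x.
Reduced: x^2 + 3x.

x^2 + 3x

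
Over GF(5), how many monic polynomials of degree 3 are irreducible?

40

Gauss's count: N_{5}(3) = (1/3) Σ_{d|3} μ(3/d)·5^d.
Divisors of 3: 1, 3; μ(3/d) for each: -1, 1.
Σ = − 5^1 + 5^3 = 120.
N = 120/3 = 40.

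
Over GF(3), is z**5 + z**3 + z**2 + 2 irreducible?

Yes

Write g(z) = z**5 + z**3 + z**2 + 2.
Check for roots in GF(3): g(0) = 2; g(1) = 2; g(2) = 1.
No roots, so no linear factors.
Monic irreducibles of degree 2 over GF(3): z**2 + 1, z**2 + z + 2, z**2 + 2z + 2.
None of them divide g (all give nonzero remainder).
No irreducible factor of degree ≤ 2 exists, so g is irreducible over GF(3).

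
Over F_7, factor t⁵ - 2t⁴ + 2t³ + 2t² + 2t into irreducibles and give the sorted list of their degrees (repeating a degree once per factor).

1, 1, 3

Write g(t) = t⁵ - 2t⁴ + 2t³ + 2t² + 2t.
Linear factors from roots: (t), (t - 2).
Complete factorization: g(t) = (t)·(t - 2)·(t³ + 2t - 1).
Factor degrees with multiplicity: 1 + 1 + 3 = 5.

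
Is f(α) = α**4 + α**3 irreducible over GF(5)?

Check for roots in GF(5): f(0) = 0 → root; f(1) = 2; f(2) = 4; f(3) = 3; f(4) = 0 → root.
f(0) = 0, so (α) divides f(α); f is reducible.

No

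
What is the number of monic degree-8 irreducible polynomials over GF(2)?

30

By the necklace-counting formula, N_2(8) = (1/8) Σ_{d|8} μ(8/d)·2^d.
Divisors of 8: 1, 2, 4, 8; μ(8/d) for each: 0, 0, -1, 1.
Σ = − 2^4 + 2^8 = 240.
N = 240/8 = 30.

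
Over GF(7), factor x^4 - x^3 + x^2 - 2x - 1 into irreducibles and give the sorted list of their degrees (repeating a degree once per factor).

Write h(x) = x^4 - x^3 + x^2 - 2x - 1.
Linear factors from roots: (x - 2), (x - 3).
Complete factorization: h(x) = (x - 3)·(x - 2)·(x^2 - 3x + 1).
Factor degrees with multiplicity: 1 + 1 + 2 = 4.

1, 1, 2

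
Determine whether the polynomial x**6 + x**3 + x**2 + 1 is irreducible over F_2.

Write f(x) = x**6 + x**3 + x**2 + 1.
Check for roots in F_2: f(0) = 1; f(1) = 0 → root.
f(1) = 0, so (x − 1) divides f(x); f is reducible.

No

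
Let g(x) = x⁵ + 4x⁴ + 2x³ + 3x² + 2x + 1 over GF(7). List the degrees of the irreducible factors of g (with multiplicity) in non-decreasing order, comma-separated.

1, 4

Linear factors from roots: (x + 3).
Complete factorization: g(x) = (x + 3)·(x⁴ + x³ + 6x² + 6x + 5).
Factor degrees with multiplicity: 1 + 4 = 5.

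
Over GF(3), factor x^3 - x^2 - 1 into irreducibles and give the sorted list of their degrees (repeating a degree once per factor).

Write g(x) = x^3 - x^2 - 1.
Roots in GF(3): g(0) = 2; g(1) = 2; g(2) = 0 → root.
Linear factors from roots: (x + 1).
Complete factorization: g(x) = (x + 1)·(x^2 + x - 1).
Factor degrees with multiplicity: 1 + 2 = 3.

1, 2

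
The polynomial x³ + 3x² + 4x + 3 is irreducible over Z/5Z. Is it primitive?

Yes

Write f(x) = x³ + 3x² + 4x + 3.
|GF(5^3)^×| = 5^3 − 1 = 124. Prime factorization: 124 = 2^2·31.
f is primitive ⇔ x has order 124 in GF(5)[x]/(f), i.e. x^(124/q) ≠ 1 for each prime q | 124.
x^(62) mod f = 4.
x^(4) mod f = 4x + 4.
None equal 1, so x has full order 124; f is primitive.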